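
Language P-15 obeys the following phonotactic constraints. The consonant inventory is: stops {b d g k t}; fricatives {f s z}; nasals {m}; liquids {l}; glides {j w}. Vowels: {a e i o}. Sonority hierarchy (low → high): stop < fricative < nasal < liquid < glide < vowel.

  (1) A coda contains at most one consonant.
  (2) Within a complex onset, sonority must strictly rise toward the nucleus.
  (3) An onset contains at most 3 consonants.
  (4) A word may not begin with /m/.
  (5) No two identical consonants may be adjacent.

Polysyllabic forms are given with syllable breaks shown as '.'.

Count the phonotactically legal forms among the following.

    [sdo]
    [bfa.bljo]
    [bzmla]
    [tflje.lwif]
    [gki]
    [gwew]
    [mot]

[sdo] — violates constraint 2: syllable 1 onset /sd/: /s/ (fricative, 2) → /d/ (stop, 1) does not rise → phonotactically illegal
[bfa.bljo] — σ1 onset /bf/ (1→2 rises), coda /∅/ ok; σ2 onset /blj/ (1→4→5 rises), coda /∅/ ok → phonotactically legal
[bzmla] — violates constraint 3: syllable 1 onset /bzml/ has 4 consonants (> 3) → phonotactically illegal
[tflje.lwif] — violates constraint 3: syllable 1 onset /tflj/ has 4 consonants (> 3) → phonotactically illegal
[gki] — violates constraint 2: syllable 1 onset /gk/: /g/ (stop, 1) → /k/ (stop, 1) does not rise → phonotactically illegal
[gwew] — σ1 onset /gw/ (1→5 rises), coda /w/ ok → phonotactically legal
[mot] — violates constraint 4: word begins with /m/ → phonotactically illegal
Phonotactically legal: [bfa.bljo], [gwew] → 2.

2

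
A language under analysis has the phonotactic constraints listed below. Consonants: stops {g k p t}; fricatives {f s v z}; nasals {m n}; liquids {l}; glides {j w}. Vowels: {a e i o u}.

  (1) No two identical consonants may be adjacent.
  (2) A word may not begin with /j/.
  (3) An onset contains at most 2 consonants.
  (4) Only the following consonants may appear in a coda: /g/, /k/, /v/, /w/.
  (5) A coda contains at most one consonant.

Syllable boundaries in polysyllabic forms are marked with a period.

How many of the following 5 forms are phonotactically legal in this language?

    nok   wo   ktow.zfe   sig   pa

nok — σ1 onset /n/, coda /k/ ok → phonotactically legal
wo — σ1 onset /w/, coda /∅/ ok → phonotactically legal
ktow.zfe — σ1 onset /kt/ (2C), coda /w/ ok; σ2 onset /zf/ (2C), coda /∅/ ok → phonotactically legal
sig — σ1 onset /s/, coda /g/ ok → phonotactically legal
pa — σ1 onset /p/, coda /∅/ ok → phonotactically legal
Phonotactically legal: nok, wo, ktow.zfe, sig, pa → 5.

5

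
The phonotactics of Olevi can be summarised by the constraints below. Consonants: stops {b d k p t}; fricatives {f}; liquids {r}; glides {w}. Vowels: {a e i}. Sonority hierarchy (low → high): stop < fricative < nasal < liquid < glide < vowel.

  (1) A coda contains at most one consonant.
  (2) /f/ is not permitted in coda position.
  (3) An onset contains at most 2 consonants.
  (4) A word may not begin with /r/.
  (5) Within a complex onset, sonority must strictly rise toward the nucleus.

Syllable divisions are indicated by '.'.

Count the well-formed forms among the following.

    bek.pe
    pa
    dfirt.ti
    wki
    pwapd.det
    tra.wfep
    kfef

bek.pe — σ1 onset /b/, coda /k/ ok; σ2 onset /p/, coda /∅/ ok → well-formed
pa — σ1 onset /p/, coda /∅/ ok → well-formed
dfirt.ti — violates constraint 1: syllable 1 coda /rt/ has 2 consonants (> 1) → ill-formed
wki — violates constraint 5: syllable 1 onset /wk/: /w/ (glide, 5) → /k/ (stop, 1) does not rise → ill-formed
pwapd.det — violates constraint 1: syllable 1 coda /pd/ has 2 consonants (> 1) → ill-formed
tra.wfep — violates constraint 5: syllable 2 onset /wf/: /w/ (glide, 5) → /f/ (fricative, 2) does not rise → ill-formed
kfef — violates constraint 2: syllable 1 coda contains /f/ → ill-formed
Well-formed: bek.pe, pa → 2.

2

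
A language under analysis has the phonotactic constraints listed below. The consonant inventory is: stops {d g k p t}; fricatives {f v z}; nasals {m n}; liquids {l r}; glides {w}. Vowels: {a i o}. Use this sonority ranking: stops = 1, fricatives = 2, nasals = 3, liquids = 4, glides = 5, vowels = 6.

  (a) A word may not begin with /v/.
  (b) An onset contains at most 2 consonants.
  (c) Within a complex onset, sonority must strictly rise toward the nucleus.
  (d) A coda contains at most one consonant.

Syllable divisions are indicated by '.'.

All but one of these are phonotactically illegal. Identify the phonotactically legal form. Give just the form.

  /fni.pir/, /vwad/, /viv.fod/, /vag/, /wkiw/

/fni.pir/

/fni.pir/ — σ1 onset /fn/ (2→3 rises), coda /∅/ ok; σ2 onset /p/, coda /r/ ok → phonotactically legal
/vwad/ — violates constraint (a): word begins with /v/ → phonotactically illegal
/viv.fod/ — violates constraint (a): word begins with /v/ → phonotactically illegal
/vag/ — violates constraint (a): word begins with /v/ → phonotactically illegal
/wkiw/ — violates constraint (c): syllable 1 onset /wk/: /w/ (glide, 5) → /k/ (stop, 1) does not rise → phonotactically illegal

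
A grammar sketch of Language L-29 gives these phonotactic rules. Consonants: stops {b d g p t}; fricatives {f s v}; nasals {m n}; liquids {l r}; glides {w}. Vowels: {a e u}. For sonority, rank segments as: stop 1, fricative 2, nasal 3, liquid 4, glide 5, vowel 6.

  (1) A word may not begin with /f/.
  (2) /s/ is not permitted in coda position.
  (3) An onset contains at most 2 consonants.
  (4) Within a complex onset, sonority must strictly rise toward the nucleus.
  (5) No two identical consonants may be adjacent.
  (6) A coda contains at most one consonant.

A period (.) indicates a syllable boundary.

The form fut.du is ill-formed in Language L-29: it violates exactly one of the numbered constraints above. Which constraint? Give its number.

1

fut.du: word begins with /f/.
This is a violation of constraint 1: "A word may not begin with /f/."
The remaining constraints (2, 3, 4, 5, 6) are satisfied.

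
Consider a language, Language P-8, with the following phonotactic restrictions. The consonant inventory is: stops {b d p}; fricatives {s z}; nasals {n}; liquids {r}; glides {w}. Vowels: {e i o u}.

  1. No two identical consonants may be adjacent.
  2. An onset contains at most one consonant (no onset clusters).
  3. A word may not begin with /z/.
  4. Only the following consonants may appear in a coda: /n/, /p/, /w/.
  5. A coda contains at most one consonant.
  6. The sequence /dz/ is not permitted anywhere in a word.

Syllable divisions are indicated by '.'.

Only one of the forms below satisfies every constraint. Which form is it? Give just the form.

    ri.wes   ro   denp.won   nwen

ri.wes — violates constraint 4: syllable 2 coda contains /s/, which is not a licensed coda consonant → not permitted
ro — σ1 onset /r/, coda /∅/ ok → permitted
denp.won — violates constraint 5: syllable 1 coda /np/ has 2 consonants (> 1) → not permitted
nwen — violates constraint 2: syllable 1 onset /nw/ has 2 consonants (> 1) → not permitted

ro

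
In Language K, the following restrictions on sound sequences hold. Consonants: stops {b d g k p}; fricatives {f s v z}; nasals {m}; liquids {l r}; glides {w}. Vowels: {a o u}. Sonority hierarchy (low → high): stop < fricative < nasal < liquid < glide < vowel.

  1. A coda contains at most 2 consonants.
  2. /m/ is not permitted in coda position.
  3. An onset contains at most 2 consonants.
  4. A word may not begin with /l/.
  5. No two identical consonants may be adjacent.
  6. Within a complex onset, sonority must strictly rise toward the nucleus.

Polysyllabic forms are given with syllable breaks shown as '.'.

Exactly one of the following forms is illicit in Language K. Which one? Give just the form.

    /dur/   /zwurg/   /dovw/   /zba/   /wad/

/zba/

/dur/ — σ1 onset /d/, coda /r/ ok → licit
/zwurg/ — σ1 onset /zw/ (2→5 rises), coda /rg/ (2C) ok → licit
/dovw/ — σ1 onset /d/, coda /vw/ (2C) ok → licit
/zba/ — violates constraint 6: syllable 1 onset /zb/: /z/ (fricative, 2) → /b/ (stop, 1) does not rise → illicit
/wad/ — σ1 onset /w/, coda /d/ ok → licit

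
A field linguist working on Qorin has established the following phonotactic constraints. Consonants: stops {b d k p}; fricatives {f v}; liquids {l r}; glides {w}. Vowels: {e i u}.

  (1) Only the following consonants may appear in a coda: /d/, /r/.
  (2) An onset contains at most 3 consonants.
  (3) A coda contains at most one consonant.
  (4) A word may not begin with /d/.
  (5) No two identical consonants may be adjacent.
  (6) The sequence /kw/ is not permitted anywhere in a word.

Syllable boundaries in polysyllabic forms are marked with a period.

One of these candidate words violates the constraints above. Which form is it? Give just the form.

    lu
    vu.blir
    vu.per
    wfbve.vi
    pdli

wfbve.vi

lu — σ1 onset /l/, coda /∅/ ok → permitted
vu.blir — σ1 onset /v/, coda /∅/ ok; σ2 onset /bl/ (2C), coda /r/ ok → permitted
vu.per — σ1 onset /v/, coda /∅/ ok; σ2 onset /p/, coda /r/ ok → permitted
wfbve.vi — violates constraint 2: syllable 1 onset /wfbv/ has 4 consonants (> 3) → not permitted
pdli — σ1 onset /pdl/ (3C), coda /∅/ ok → permitted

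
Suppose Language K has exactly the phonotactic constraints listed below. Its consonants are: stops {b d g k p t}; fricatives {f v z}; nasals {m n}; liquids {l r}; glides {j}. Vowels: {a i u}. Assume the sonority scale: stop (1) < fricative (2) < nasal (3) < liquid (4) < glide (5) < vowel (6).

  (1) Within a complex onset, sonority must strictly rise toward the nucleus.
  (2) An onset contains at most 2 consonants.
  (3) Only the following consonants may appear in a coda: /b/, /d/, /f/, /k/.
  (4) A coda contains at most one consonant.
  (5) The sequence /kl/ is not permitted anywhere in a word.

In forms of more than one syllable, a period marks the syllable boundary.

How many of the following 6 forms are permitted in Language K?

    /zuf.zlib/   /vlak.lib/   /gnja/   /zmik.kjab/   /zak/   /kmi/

4

/zuf.zlib/ — σ1 onset /z/, coda /f/ ok; σ2 onset /zl/ (2→4 rises), coda /b/ ok → permitted
/vlak.lib/ — violates constraint 5: contains banned sequence /kl/ → not permitted
/gnja/ — violates constraint 2: syllable 1 onset /gnj/ has 3 consonants (> 2) → not permitted
/zmik.kjab/ — σ1 onset /zm/ (2→3 rises), coda /k/ ok; σ2 onset /kj/ (1→5 rises), coda /b/ ok → permitted
/zak/ — σ1 onset /z/, coda /k/ ok → permitted
/kmi/ — σ1 onset /km/ (1→3 rises), coda /∅/ ok → permitted
Permitted: /zuf.zlib/, /zmik.kjab/, /zak/, /kmi/ → 4.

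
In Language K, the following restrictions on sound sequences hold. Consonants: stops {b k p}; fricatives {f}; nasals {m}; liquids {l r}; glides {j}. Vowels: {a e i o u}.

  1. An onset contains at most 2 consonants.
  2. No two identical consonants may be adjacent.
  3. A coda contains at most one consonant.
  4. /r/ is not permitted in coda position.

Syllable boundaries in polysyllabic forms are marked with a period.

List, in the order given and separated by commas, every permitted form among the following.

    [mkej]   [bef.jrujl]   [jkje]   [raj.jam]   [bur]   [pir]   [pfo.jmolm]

[mkej] — σ1 onset /mk/ (2C), coda /j/ ok → permitted
[bef.jrujl] — violates constraint 3: syllable 2 coda /jl/ has 2 consonants (> 1) → not permitted
[jkje] — violates constraint 1: syllable 1 onset /jkj/ has 3 consonants (> 2) → not permitted
[raj.jam] — violates constraint 2: adjacent identical consonants /jj/ → not permitted
[bur] — violates constraint 4: syllable 1 coda contains /r/ → not permitted
[pir] — violates constraint 4: syllable 1 coda contains /r/ → not permitted
[pfo.jmolm] — violates constraint 3: syllable 2 coda /lm/ has 2 consonants (> 1) → not permitted

[mkej]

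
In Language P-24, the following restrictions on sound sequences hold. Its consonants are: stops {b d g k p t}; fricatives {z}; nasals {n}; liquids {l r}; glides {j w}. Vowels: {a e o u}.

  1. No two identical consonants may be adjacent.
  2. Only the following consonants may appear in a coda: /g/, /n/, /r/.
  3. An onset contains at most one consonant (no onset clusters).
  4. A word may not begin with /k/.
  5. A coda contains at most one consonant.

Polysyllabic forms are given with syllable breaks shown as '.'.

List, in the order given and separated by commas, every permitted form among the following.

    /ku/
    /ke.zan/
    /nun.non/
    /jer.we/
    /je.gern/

/jer.we/

/ku/ — violates constraint 4: word begins with /k/ → not permitted
/ke.zan/ — violates constraint 4: word begins with /k/ → not permitted
/nun.non/ — violates constraint 1: adjacent identical consonants /nn/ → not permitted
/jer.we/ — σ1 onset /j/, coda /r/ ok; σ2 onset /w/, coda /∅/ ok → permitted
/je.gern/ — violates constraint 5: syllable 2 coda /rn/ has 2 consonants (> 1) → not permitted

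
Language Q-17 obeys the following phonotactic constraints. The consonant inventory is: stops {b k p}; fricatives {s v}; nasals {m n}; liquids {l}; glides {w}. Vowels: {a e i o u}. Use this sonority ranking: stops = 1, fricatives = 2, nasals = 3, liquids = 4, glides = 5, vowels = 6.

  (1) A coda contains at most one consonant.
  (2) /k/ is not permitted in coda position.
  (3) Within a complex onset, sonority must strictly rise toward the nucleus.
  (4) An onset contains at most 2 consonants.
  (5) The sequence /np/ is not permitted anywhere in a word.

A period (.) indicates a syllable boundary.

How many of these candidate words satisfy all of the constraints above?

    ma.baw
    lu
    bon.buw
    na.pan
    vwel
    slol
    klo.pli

ma.baw — σ1 onset /m/, coda /∅/ ok; σ2 onset /b/, coda /w/ ok → well-formed
lu — σ1 onset /l/, coda /∅/ ok → well-formed
bon.buw — σ1 onset /b/, coda /n/ ok; σ2 onset /b/, coda /w/ ok → well-formed
na.pan — σ1 onset /n/, coda /∅/ ok; σ2 onset /p/, coda /n/ ok → well-formed
vwel — σ1 onset /vw/ (2→5 rises), coda /l/ ok → well-formed
slol — σ1 onset /sl/ (2→4 rises), coda /l/ ok → well-formed
klo.pli — σ1 onset /kl/ (1→4 rises), coda /∅/ ok; σ2 onset /pl/ (1→4 rises), coda /∅/ ok → well-formed
Well-formed: ma.baw, lu, bon.buw, na.pan, vwel, slol, klo.pli → 7.

7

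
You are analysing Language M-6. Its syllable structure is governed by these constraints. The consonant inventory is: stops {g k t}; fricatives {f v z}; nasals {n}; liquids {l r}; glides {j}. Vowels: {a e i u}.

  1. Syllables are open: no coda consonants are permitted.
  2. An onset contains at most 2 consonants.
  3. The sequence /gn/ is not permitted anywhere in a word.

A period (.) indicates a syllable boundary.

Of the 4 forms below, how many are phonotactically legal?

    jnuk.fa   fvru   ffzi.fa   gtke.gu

0

jnuk.fa — violates constraint 1: syllable 1 coda /k/ has 1 consonant (> 0) → phonotactically illegal
fvru — violates constraint 2: syllable 1 onset /fvr/ has 3 consonants (> 2) → phonotactically illegal
ffzi.fa — violates constraint 2: syllable 1 onset /ffz/ has 3 consonants (> 2) → phonotactically illegal
gtke.gu — violates constraint 2: syllable 1 onset /gtk/ has 3 consonants (> 2) → phonotactically illegal
No form is phonotactically legal → 0.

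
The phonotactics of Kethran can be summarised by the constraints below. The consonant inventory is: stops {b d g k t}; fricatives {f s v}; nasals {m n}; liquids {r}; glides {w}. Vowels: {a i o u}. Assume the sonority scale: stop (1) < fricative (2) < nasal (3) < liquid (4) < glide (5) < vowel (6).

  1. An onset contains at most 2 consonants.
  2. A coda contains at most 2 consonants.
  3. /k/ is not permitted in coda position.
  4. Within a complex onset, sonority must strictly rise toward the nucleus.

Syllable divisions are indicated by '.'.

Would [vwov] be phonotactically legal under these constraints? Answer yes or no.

[vwov] — σ1 onset /vw/ (2→5 rises), coda /v/ ok → phonotactically legal

yes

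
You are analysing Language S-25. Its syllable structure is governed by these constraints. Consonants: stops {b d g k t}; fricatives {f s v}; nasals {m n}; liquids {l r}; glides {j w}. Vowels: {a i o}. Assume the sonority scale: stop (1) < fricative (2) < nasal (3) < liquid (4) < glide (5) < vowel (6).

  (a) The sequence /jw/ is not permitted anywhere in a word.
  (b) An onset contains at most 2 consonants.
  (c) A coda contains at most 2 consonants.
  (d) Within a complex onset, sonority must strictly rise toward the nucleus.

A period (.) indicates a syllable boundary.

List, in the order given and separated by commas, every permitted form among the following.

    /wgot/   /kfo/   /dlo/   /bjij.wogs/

/wgot/ — violates constraint (d): syllable 1 onset /wg/: /w/ (glide, 5) → /g/ (stop, 1) does not rise → not permitted
/kfo/ — σ1 onset /kf/ (1→2 rises), coda /∅/ ok → permitted
/dlo/ — σ1 onset /dl/ (1→4 rises), coda /∅/ ok → permitted
/bjij.wogs/ — violates constraint (a): contains banned sequence /jw/ → not permitted

/kfo/, /dlo/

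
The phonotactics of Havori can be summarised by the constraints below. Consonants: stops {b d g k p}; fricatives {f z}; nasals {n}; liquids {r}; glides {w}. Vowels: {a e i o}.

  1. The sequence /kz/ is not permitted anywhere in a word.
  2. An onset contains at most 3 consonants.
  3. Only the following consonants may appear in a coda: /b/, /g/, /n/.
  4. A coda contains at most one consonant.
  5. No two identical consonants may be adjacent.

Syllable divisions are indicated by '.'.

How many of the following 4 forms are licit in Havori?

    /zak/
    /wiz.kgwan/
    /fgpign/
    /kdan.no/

0

/zak/ — violates constraint 3: syllable 1 coda contains /k/, which is not a licensed coda consonant → illicit
/wiz.kgwan/ — violates constraint 3: syllable 1 coda contains /z/, which is not a licensed coda consonant → illicit
/fgpign/ — violates constraint 4: syllable 1 coda /gn/ has 2 consonants (> 1) → illicit
/kdan.no/ — violates constraint 5: adjacent identical consonants /nn/ → illicit
No form is licit → 0.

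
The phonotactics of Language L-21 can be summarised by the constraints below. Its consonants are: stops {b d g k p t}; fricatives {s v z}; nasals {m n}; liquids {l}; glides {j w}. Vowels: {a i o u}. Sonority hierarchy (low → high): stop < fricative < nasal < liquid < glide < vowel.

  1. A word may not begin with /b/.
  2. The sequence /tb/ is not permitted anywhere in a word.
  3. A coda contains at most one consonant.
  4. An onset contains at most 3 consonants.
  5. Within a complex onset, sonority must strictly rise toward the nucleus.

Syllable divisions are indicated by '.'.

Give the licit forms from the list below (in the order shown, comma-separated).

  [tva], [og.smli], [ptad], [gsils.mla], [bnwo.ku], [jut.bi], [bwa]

[tva] — σ1 onset /tv/ (1→2 rises), coda /∅/ ok → licit
[og.smli] — σ1 onset /∅/, coda /g/ ok; σ2 onset /sml/ (2→3→4 rises), coda /∅/ ok → licit
[ptad] — violates constraint 5: syllable 1 onset /pt/: /p/ (stop, 1) → /t/ (stop, 1) does not rise → illicit
[gsils.mla] — violates constraint 3: syllable 1 coda /ls/ has 2 consonants (> 1) → illicit
[bnwo.ku] — violates constraint 1: word begins with /b/ → illicit
[jut.bi] — violates constraint 2: contains banned sequence /tb/ → illicit
[bwa] — violates constraint 1: word begins with /b/ → illicit

[tva], [og.smli]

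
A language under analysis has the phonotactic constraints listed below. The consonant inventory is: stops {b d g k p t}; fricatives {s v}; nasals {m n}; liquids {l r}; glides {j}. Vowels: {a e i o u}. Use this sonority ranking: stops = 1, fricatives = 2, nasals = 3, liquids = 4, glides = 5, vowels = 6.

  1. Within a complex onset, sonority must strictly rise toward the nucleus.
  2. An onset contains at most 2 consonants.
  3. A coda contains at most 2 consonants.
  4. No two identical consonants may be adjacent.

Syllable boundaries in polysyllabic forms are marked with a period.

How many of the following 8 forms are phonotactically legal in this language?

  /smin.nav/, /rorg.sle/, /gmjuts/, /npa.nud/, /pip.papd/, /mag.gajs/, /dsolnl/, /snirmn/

/smin.nav/ — violates constraint 4: adjacent identical consonants /nn/ → phonotactically illegal
/rorg.sle/ — σ1 onset /r/, coda /rg/ (2C) ok; σ2 onset /sl/ (2→4 rises), coda /∅/ ok → phonotactically legal
/gmjuts/ — violates constraint 2: syllable 1 onset /gmj/ has 3 consonants (> 2) → phonotactically illegal
/npa.nud/ — violates constraint 1: syllable 1 onset /np/: /n/ (nasal, 3) → /p/ (stop, 1) does not rise → phonotactically illegal
/pip.papd/ — violates constraint 4: adjacent identical consonants /pp/ → phonotactically illegal
/mag.gajs/ — violates constraint 4: adjacent identical consonants /gg/ → phonotactically illegal
/dsolnl/ — violates constraint 3: syllable 1 coda /lnl/ has 3 consonants (> 2) → phonotactically illegal
/snirmn/ — violates constraint 3: syllable 1 coda /rmn/ has 3 consonants (> 2) → phonotactically illegal
Phonotactically legal: /rorg.sle/ → 1.

1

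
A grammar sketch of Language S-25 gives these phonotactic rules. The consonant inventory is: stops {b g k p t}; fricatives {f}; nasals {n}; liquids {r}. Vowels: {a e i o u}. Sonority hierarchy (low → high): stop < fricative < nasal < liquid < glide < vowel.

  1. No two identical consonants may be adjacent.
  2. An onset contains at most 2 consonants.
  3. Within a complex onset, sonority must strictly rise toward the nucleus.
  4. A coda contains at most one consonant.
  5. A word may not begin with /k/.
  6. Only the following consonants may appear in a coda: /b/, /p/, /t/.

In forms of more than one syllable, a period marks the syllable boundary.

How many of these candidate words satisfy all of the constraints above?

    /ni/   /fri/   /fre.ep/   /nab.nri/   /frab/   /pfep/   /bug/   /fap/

/ni/ — σ1 onset /n/, coda /∅/ ok → well-formed
/fri/ — σ1 onset /fr/ (2→4 rises), coda /∅/ ok → well-formed
/fre.ep/ — σ1 onset /fr/ (2→4 rises), coda /∅/ ok; σ2 onset /∅/, coda /p/ ok → well-formed
/nab.nri/ — σ1 onset /n/, coda /b/ ok; σ2 onset /nr/ (3→4 rises), coda /∅/ ok → well-formed
/frab/ — σ1 onset /fr/ (2→4 rises), coda /b/ ok → well-formed
/pfep/ — σ1 onset /pf/ (1→2 rises), coda /p/ ok → well-formed
/bug/ — violates constraint 6: syllable 1 coda contains /g/, which is not a licensed coda consonant → ill-formed
/fap/ — σ1 onset /f/, coda /p/ ok → well-formed
Well-formed: /ni/, /fri/, /fre.ep/, /nab.nri/, /frab/, /pfep/, /fap/ → 7.

7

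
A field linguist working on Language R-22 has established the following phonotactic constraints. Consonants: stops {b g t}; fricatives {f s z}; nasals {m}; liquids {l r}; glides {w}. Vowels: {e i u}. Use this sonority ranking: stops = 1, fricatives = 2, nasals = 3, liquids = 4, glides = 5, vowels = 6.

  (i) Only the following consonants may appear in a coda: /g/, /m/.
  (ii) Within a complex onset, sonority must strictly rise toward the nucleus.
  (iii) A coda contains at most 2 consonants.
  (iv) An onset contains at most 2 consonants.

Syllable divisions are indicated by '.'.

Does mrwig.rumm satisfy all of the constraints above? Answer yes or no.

mrwig.rumm — violates constraint (iv): syllable 1 onset /mrw/ has 3 consonants (> 2) → ill-formed

no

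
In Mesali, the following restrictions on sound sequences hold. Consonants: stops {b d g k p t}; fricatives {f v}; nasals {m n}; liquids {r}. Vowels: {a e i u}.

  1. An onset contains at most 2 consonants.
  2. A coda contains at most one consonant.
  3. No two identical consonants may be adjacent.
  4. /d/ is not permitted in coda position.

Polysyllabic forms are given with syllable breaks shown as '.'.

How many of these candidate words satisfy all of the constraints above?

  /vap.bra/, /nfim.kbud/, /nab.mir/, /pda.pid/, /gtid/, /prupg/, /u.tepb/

/vap.bra/ — σ1 onset /v/, coda /p/ ok; σ2 onset /br/ (2C), coda /∅/ ok → phonotactically legal
/nfim.kbud/ — violates constraint 4: syllable 2 coda contains /d/ → phonotactically illegal
/nab.mir/ — σ1 onset /n/, coda /b/ ok; σ2 onset /m/, coda /r/ ok → phonotactically legal
/pda.pid/ — violates constraint 4: syllable 2 coda contains /d/ → phonotactically illegal
/gtid/ — violates constraint 4: syllable 1 coda contains /d/ → phonotactically illegal
/prupg/ — violates constraint 2: syllable 1 coda /pg/ has 2 consonants (> 1) → phonotactically illegal
/u.tepb/ — violates constraint 2: syllable 2 coda /pb/ has 2 consonants (> 1) → phonotactically illegal
Phonotactically legal: /vap.bra/, /nab.mir/ → 2.

2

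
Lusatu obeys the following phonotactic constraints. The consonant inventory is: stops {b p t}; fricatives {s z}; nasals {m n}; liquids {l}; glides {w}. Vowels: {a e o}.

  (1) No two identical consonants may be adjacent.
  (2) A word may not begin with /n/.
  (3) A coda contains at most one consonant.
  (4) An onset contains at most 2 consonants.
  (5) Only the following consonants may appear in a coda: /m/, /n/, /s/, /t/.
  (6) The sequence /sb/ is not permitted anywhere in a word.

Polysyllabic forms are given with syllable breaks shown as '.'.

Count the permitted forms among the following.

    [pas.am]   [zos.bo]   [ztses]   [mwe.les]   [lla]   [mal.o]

2

[pas.am] — σ1 onset /p/, coda /s/ ok; σ2 onset /∅/, coda /m/ ok → permitted
[zos.bo] — violates constraint 6: contains banned sequence /sb/ → not permitted
[ztses] — violates constraint 4: syllable 1 onset /zts/ has 3 consonants (> 2) → not permitted
[mwe.les] — σ1 onset /mw/ (2C), coda /∅/ ok; σ2 onset /l/, coda /s/ ok → permitted
[lla] — violates constraint 1: adjacent identical consonants /ll/ → not permitted
[mal.o] — violates constraint 5: syllable 1 coda contains /l/, which is not a licensed coda consonant → not permitted
Permitted: [pas.am], [mwe.les] → 2.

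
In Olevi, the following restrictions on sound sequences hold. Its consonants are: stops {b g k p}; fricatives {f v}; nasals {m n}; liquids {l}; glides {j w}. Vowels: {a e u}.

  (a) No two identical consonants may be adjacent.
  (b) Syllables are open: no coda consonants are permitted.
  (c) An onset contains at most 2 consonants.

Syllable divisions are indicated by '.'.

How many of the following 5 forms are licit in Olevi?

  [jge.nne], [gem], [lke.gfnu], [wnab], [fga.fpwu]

[jge.nne] — violates constraint (a): adjacent identical consonants /nn/ → illicit
[gem] — violates constraint (b): syllable 1 coda /m/ has 1 consonant (> 0) → illicit
[lke.gfnu] — violates constraint (c): syllable 2 onset /gfn/ has 3 consonants (> 2) → illicit
[wnab] — violates constraint (b): syllable 1 coda /b/ has 1 consonant (> 0) → illicit
[fga.fpwu] — violates constraint (c): syllable 2 onset /fpw/ has 3 consonants (> 2) → illicit
No form is licit → 0.

0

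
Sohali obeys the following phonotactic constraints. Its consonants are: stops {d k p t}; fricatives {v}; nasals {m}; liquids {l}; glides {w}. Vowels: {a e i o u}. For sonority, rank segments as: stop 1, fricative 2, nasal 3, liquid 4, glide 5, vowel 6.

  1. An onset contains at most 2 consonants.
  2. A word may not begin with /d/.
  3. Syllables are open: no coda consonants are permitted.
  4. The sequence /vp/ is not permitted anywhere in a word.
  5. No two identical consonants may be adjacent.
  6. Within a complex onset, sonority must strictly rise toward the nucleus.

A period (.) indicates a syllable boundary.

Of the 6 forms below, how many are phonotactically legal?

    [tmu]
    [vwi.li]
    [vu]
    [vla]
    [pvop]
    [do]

[tmu] — σ1 onset /tm/ (1→3 rises), coda /∅/ ok → phonotactically legal
[vwi.li] — σ1 onset /vw/ (2→5 rises), coda /∅/ ok; σ2 onset /l/, coda /∅/ ok → phonotactically legal
[vu] — σ1 onset /v/, coda /∅/ ok → phonotactically legal
[vla] — σ1 onset /vl/ (2→4 rises), coda /∅/ ok → phonotactically legal
[pvop] — violates constraint 3: syllable 1 coda /p/ has 1 consonant (> 0) → phonotactically illegal
[do] — violates constraint 2: word begins with /d/ → phonotactically illegal
Phonotactically legal: [tmu], [vwi.li], [vu], [vla] → 4.

4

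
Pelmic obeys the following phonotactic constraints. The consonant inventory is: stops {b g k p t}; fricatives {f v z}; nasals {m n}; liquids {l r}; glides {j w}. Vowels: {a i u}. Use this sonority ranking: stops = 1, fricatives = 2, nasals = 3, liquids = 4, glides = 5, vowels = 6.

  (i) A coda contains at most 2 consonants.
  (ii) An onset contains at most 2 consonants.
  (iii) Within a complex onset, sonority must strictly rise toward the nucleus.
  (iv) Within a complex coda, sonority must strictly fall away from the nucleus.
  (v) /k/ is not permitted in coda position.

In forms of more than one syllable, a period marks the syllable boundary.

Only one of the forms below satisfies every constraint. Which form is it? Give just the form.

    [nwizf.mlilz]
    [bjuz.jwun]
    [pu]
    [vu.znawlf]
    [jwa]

[pu]

[nwizf.mlilz] — violates constraint (iv): syllable 1 coda /zf/: /z/ (fricative, 2) → /f/ (fricative, 2) does not fall → not permitted
[bjuz.jwun] — violates constraint (iii): syllable 2 onset /jw/: /j/ (glide, 5) → /w/ (glide, 5) does not rise → not permitted
[pu] — σ1 onset /p/, coda /∅/ ok → permitted
[vu.znawlf] — violates constraint (i): syllable 2 coda /wlf/ has 3 consonants (> 2) → not permitted
[jwa] — violates constraint (iii): syllable 1 onset /jw/: /j/ (glide, 5) → /w/ (glide, 5) does not rise → not permitted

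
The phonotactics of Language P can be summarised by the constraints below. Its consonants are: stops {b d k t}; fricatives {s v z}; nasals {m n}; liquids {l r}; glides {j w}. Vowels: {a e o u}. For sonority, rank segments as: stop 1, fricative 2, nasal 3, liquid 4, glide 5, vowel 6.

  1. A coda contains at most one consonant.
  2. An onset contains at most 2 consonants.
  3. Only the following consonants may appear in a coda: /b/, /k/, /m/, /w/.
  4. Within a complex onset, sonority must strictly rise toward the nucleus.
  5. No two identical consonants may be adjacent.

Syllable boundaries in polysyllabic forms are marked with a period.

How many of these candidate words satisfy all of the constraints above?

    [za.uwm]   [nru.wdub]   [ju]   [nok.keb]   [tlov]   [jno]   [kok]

[za.uwm] — violates constraint 1: syllable 2 coda /wm/ has 2 consonants (> 1) → not permitted
[nru.wdub] — violates constraint 4: syllable 2 onset /wd/: /w/ (glide, 5) → /d/ (stop, 1) does not rise → not permitted
[ju] — σ1 onset /j/, coda /∅/ ok → permitted
[nok.keb] — violates constraint 5: adjacent identical consonants /kk/ → not permitted
[tlov] — violates constraint 3: syllable 1 coda contains /v/, which is not a licensed coda consonant → not permitted
[jno] — violates constraint 4: syllable 1 onset /jn/: /j/ (glide, 5) → /n/ (nasal, 3) does not rise → not permitted
[kok] — σ1 onset /k/, coda /k/ ok → permitted
Permitted: [ju], [kok] → 2.

2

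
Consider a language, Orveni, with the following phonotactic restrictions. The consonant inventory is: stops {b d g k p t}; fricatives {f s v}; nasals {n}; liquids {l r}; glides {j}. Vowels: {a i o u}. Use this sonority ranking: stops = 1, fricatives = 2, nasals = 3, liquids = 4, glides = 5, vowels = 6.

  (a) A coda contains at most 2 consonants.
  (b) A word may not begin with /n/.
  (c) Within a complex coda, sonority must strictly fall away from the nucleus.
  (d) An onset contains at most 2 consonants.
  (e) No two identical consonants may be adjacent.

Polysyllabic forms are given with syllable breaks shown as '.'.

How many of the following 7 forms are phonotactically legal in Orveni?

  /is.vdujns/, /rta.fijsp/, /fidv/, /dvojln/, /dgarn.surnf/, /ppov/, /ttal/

/is.vdujns/ — violates constraint (a): syllable 2 coda /jns/ has 3 consonants (> 2) → phonotactically illegal
/rta.fijsp/ — violates constraint (a): syllable 2 coda /jsp/ has 3 consonants (> 2) → phonotactically illegal
/fidv/ — violates constraint (c): syllable 1 coda /dv/: /d/ (stop, 1) → /v/ (fricative, 2) does not fall → phonotactically illegal
/dvojln/ — violates constraint (a): syllable 1 coda /jln/ has 3 consonants (> 2) → phonotactically illegal
/dgarn.surnf/ — violates constraint (a): syllable 2 coda /rnf/ has 3 consonants (> 2) → phonotactically illegal
/ppov/ — violates constraint (e): adjacent identical consonants /pp/ → phonotactically illegal
/ttal/ — violates constraint (e): adjacent identical consonants /tt/ → phonotactically illegal
No form is phonotactically legal → 0.

0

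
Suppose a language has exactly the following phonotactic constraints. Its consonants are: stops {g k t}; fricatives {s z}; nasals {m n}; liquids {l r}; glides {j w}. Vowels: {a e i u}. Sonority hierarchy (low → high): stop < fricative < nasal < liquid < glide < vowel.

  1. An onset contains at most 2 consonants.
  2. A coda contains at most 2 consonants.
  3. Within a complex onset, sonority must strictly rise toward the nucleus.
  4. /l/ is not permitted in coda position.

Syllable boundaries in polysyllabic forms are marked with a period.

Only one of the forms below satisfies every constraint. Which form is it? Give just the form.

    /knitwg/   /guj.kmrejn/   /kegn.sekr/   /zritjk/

/knitwg/ — violates constraint 2: syllable 1 coda /twg/ has 3 consonants (> 2) → ill-formed
/guj.kmrejn/ — violates constraint 1: syllable 2 onset /kmr/ has 3 consonants (> 2) → ill-formed
/kegn.sekr/ — σ1 onset /k/, coda /gn/ (2C) ok; σ2 onset /s/, coda /kr/ (2C) ok → well-formed
/zritjk/ — violates constraint 2: syllable 1 coda /tjk/ has 3 consonants (> 2) → ill-formed

/kegn.sekr/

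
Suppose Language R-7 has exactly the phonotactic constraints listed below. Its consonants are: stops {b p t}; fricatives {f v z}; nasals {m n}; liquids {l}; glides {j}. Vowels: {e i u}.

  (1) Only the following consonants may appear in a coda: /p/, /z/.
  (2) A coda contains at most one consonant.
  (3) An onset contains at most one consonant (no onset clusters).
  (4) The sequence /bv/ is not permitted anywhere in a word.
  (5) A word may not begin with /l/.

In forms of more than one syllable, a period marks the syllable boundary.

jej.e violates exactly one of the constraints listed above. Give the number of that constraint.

jej.e: syllable 1 coda contains /j/, which is not a licensed coda consonant.
This is a violation of constraint 1: "Only the following consonants may appear in a coda: /p/, /z/."
The remaining constraints (2, 3, 4, 5) are satisfied.

1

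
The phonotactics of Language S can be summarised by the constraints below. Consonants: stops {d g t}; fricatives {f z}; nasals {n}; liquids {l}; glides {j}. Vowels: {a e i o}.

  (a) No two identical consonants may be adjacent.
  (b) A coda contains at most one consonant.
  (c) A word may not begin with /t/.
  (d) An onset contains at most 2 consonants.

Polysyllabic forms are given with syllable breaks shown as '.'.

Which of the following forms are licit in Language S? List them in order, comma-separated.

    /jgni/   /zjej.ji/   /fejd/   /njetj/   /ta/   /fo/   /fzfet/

/jgni/ — violates constraint (d): syllable 1 onset /jgn/ has 3 consonants (> 2) → illicit
/zjej.ji/ — violates constraint (a): adjacent identical consonants /jj/ → illicit
/fejd/ — violates constraint (b): syllable 1 coda /jd/ has 2 consonants (> 1) → illicit
/njetj/ — violates constraint (b): syllable 1 coda /tj/ has 2 consonants (> 1) → illicit
/ta/ — violates constraint (c): word begins with /t/ → illicit
/fo/ — σ1 onset /f/, coda /∅/ ok → licit
/fzfet/ — violates constraint (d): syllable 1 onset /fzf/ has 3 consonants (> 2) → illicit

/fo/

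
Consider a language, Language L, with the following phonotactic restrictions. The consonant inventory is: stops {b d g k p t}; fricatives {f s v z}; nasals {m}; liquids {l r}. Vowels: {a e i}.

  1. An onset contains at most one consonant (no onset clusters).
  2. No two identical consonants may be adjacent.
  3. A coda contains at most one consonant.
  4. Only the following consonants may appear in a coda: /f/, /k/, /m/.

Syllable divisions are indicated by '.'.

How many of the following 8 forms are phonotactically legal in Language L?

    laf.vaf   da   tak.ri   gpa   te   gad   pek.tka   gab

4

laf.vaf — σ1 onset /l/, coda /f/ ok; σ2 onset /v/, coda /f/ ok → phonotactically legal
da — σ1 onset /d/, coda /∅/ ok → phonotactically legal
tak.ri — σ1 onset /t/, coda /k/ ok; σ2 onset /r/, coda /∅/ ok → phonotactically legal
gpa — violates constraint 1: syllable 1 onset /gp/ has 2 consonants (> 1) → phonotactically illegal
te — σ1 onset /t/, coda /∅/ ok → phonotactically legal
gad — violates constraint 4: syllable 1 coda contains /d/, which is not a licensed coda consonant → phonotactically illegal
pek.tka — violates constraint 1: syllable 2 onset /tk/ has 2 consonants (> 1) → phonotactically illegal
gab — violates constraint 4: syllable 1 coda contains /b/, which is not a licensed coda consonant → phonotactically illegal
Phonotactically legal: laf.vaf, da, tak.ri, te → 4.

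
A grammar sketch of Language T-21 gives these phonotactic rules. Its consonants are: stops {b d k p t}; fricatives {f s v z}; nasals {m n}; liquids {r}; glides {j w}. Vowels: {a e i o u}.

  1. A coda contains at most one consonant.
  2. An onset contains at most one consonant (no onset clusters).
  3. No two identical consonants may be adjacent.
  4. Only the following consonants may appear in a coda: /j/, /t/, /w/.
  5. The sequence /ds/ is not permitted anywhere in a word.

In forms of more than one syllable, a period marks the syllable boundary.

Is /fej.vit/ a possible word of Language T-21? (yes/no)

/fej.vit/ — σ1 onset /f/, coda /j/ ok; σ2 onset /v/, coda /t/ ok → licit

yes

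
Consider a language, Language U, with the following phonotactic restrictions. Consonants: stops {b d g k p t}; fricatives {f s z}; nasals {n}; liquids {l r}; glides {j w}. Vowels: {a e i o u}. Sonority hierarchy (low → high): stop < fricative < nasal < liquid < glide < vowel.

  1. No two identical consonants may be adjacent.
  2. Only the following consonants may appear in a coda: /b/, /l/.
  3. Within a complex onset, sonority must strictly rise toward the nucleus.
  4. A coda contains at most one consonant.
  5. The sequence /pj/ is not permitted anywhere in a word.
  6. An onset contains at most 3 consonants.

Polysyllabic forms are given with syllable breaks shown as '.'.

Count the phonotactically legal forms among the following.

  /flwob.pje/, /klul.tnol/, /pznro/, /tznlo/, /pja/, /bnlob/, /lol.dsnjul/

/flwob.pje/ — violates constraint 5: contains banned sequence /pj/ → phonotactically illegal
/klul.tnol/ — σ1 onset /kl/ (1→4 rises), coda /l/ ok; σ2 onset /tn/ (1→3 rises), coda /l/ ok → phonotactically legal
/pznro/ — violates constraint 6: syllable 1 onset /pznr/ has 4 consonants (> 3) → phonotactically illegal
/tznlo/ — violates constraint 6: syllable 1 onset /tznl/ has 4 consonants (> 3) → phonotactically illegal
/pja/ — violates constraint 5: contains banned sequence /pj/ → phonotactically illegal
/bnlob/ — σ1 onset /bnl/ (1→3→4 rises), coda /b/ ok → phonotactically legal
/lol.dsnjul/ — violates constraint 6: syllable 2 onset /dsnj/ has 4 consonants (> 3) → phonotactically illegal
Phonotactically legal: /klul.tnol/, /bnlob/ → 2.

2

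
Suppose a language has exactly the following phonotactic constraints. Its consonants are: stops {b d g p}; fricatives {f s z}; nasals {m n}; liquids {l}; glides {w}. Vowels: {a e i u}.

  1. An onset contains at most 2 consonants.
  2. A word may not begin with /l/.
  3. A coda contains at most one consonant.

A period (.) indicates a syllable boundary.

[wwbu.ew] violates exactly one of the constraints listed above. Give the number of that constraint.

[wwbu.ew]: syllable 1 onset /wwb/ has 3 consonants (> 2).
This is a violation of constraint 1: "An onset contains at most 2 consonants."
The remaining constraints (2, 3) are satisfied.

1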